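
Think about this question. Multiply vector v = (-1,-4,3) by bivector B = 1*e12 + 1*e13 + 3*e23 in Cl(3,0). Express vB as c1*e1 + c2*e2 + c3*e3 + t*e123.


vB has grade-1 (vector) and grade-3 (trivector) parts: vB = (v _| B) + (v ^ B).
Vector part <vB>_1:
  e1: -v2*b12 - v3*b13 = -(-4)*(1) - (3)*(1) = 1
  e2: v1*b12 - v3*b23 = (-1)*(1) - (3)*(3) = -10
  e3: v1*b13 + v2*b23 = (-1)*(1) + (-4)*(3) = -13
Trivector part <vB>_3:
  e123: v1*b23 - v2*b13 + v3*b12 = (-1)*(3) - (-4)*(1) + (3)*(1) = 4
vB = 1*e1 - 10*e2 - 13*e3 + 4*e123


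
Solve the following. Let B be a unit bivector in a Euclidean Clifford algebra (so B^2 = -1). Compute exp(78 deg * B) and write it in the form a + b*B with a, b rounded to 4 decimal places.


For a unit bivector B with B^2 = -1, the exponential series gives
e^(theta*B) = cos(theta) + sin(theta)*B (the GA analogue of Euler's formula).
theta = 78 degrees = 1.361357 rad
cos(78 deg) = 0.2079
sin(78 deg) = 0.9781
exp(theta*B) = 0.2079 + 0.9781*B


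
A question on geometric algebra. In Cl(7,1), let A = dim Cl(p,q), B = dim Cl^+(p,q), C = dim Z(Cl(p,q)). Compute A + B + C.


n = 7 + 1 = 8
Total dim = 2^8 = 256
Even subalgebra dim = 2^7 = 128
n is even, so center dim = 1
Sum = 256 + 128 + 1 = 385


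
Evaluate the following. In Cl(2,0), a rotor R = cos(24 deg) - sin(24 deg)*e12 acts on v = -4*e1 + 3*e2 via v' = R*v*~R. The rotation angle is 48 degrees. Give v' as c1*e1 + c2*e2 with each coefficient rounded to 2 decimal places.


Rotor R = cos(24deg) - sin(24deg)*e12
Rotation angle theta = 2 * 24 = 48 degrees
v' = R*v*~R rotates v by theta.
cos(48deg) = 0.6691, sin(48deg) = 0.7431
v'_1 = -4*cos(48deg) - 3*sin(48deg)
= -4*0.6691 - 3*0.7431
= -4.91
v'_2 = -4*sin(48deg) + 3*cos(48deg)
= -4*0.7431 + 3*0.6691
= -0.97
v' = -4.91*e1 - 0.97*e2


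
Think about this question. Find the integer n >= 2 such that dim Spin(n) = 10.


dim Spin(n) = dim so(n) = n(n-1)/2.
Solve n(n-1)/2 = 10, i.e. n^2 - n - 20 = 0.
Discriminant = 1 + 8*10 = 81
n = (1 + sqrt(81))/2 = (1 + 9)/2 = 5


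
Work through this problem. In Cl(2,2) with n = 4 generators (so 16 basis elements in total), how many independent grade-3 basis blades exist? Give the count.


Number of grade-k basis blades in Cl(p,q) with n = p + q is C(n, k).
n = 2 + 2 = 4
C(4, 3) = 4! / (3! * 1!)
= 24 / (6 * 1)
= 4


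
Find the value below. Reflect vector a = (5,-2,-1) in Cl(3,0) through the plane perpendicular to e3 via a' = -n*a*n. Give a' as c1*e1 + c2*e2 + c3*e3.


Reflection formula: a' = -n*a*n, with n = e3 (unit vector, n^2 = 1).
For reflection through hyperplane perp to e3:
The component along e3 flips sign, others stay.
a = (5, -2, -1)
a' = (5, -2, 1)
a' = 5*e1 - 2*e2 + 1*e3


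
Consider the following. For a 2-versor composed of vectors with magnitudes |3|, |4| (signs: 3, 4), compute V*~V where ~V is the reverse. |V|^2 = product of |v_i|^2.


Each vector v_i has |v_i|^2 = s_i^2
Squared scales: 3^2 = 9, 4^2 = 16
|V|^2 = 9 * 16
= 144


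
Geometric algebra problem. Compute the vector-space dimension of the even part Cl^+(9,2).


Even subalgebra dimension = 2^(n-1)
n = 9 + 2 = 11
2^(11 - 1) = 2^10 = 1024
Verification: sum of C(11,k) for even k = 1 + 55 + 330 + 462 + 165 + 11 = 1024
Result = 1024


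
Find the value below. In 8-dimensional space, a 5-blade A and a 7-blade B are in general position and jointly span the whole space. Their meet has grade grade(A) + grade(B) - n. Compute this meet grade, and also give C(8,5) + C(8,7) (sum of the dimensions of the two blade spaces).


Meet grade = grade(A) + grade(B) - n
= 5 + 7 - 8 = 4
C(8,5) = 56
C(8,7) = 8
dim_A + dim_B = 56 + 8 = 64


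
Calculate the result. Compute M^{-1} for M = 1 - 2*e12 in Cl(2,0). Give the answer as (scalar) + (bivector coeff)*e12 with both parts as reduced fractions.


M = 1 - 2*e12, where e12^2 = -1.
Since M commutes with its reverse ~M = a - b*e12, M * ~M = a^2 - b^2*e12^2 = a^2 + b^2.
So M^{-1} = ~M / (a^2 + b^2) = (a - b*e12)/(a^2 + b^2).
a^2 + b^2 = 1 + 4 = 5
Scalar part = 1/5 = 1/5
Bivector coeff = 2/5 = 2/5
M^{-1} = 1/5 + 2/5*e12


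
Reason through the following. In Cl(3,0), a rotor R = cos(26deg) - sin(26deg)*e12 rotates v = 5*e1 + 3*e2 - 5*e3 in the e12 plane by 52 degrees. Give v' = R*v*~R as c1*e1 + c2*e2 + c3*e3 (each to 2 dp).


Rotor R = cos(26deg) - sin(26deg)*e12
Rotation angle theta = 2 * 26 = 52 degrees in the e12 plane (e1 -> e2).
The component perpendicular to the plane (e3) is invariant: v'_3 = v3 = -5.00
cos(52deg) = 0.6157, sin(52deg) = 0.7880
v'_1 = v1*cos(theta) - v2*sin(theta) = 5*0.6157 - 3*0.7880 = 0.71
v'_2 = v1*sin(theta) + v2*cos(theta) = 5*0.7880 + 3*0.6157 = 5.79
v' = 0.71*e1 + 5.79*e2 - 5.00*e3


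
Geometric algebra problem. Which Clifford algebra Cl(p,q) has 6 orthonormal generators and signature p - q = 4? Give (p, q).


We need p + q = 6 and p - q = 4.
Adding: 2p = 6 + 4 = 10, so p = 5.
Then q = 6 - 5 = 1.
(p, q) = (5, 1)


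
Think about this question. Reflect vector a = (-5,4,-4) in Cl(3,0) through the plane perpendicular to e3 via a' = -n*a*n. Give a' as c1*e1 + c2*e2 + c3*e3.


Reflection formula: a' = -n*a*n, with n = e3 (unit vector, n^2 = 1).
For reflection through hyperplane perp to e3:
The component along e3 flips sign, others stay.
a = (-5, 4, -4)
a' = (-5, 4, 4)
a' = -5*e1 + 4*e2 + 4*e3


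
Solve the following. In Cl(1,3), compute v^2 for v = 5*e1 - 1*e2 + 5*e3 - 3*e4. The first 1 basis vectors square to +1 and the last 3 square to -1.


v^2 = sum of c_i^2 * e_i^2
Positive signature terms (e_i^2 = +1): 5^2 = 25
Negative signature terms (e_j^2 = -1): (-1)^2 + 5^2 + (-3)^2 = 35
v^2 = 25 - 35 = -10


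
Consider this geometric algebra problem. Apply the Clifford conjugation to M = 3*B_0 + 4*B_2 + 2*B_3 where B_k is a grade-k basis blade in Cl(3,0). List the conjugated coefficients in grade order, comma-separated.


Clifford conjugate sign for grade k: (-1)^(k(k+1)/2)
Grade 0: (-1)^(0*1/2) = (-1)^0 = 1, coeff 3 -> 3
Grade 2: (-1)^(2*3/2) = (-1)^3 = -1, coeff 4 -> -4
Grade 3: (-1)^(3*4/2) = (-1)^6 = 1, coeff 2 -> 2
Conjugated coefficients: 3, -4, 2


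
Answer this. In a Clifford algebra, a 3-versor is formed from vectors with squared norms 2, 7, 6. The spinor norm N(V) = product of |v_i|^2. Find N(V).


Spinor norm N(V) = |v1|^2 * |v2|^2 * ... * |v3|^2
= 2 * 7 * 6
Running product: 2, 14, 84
N(V) = 84


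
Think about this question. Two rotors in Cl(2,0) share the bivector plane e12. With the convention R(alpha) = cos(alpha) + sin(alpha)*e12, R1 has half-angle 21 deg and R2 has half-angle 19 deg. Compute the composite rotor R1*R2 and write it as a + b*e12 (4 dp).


Same-plane rotors commute and their half-angles add:
R1*R2 = cos(a1 + a2) + sin(a1 + a2)*e12.
a1 + a2 = 21 + 19 = 40 deg
cos(40 deg) = 0.7660
sin(40 deg) = 0.6428
R1*R2 = 0.7660 + 0.6428*e12


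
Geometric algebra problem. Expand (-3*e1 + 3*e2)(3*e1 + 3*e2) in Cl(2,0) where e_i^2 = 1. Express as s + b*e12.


Expand: (-3*e1 + 3*e2)(3*e1 + 3*e2)
= (-3)*3*e1e1 + (-3)*3*e1e2 + 3*3*e2e1 + 3*3*e2e2
Using e1^2 = e2^2 = 1, e2e1 = -e1e2:
Scalar part s = (-3)*3 + 3*3 = -9 + 9 = 0
Bivector part b = (-3)*3 - 3*3 = -9 - 9 = -18
uv = 0 - 18*e12


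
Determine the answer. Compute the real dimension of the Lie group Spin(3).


Spin(n) double-covers SO(n); both have Lie algebra so(n) of dimension n(n-1)/2.
n = 3
n(n-1) = 3 * 2 = 6
dim Spin(3) = 6/2 = 3


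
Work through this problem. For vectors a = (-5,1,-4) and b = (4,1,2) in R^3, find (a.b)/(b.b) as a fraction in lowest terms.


Projection coefficient = (a . b) / (b . b)
a . b = (-5)*4 + 1*1 + (-4)*2
= -20 + 1 + (-8) = -27
b . b = 4^2 + 1^2 + 2^2
= 16 + 1 + 4 = 21
Coefficient = -27/21
In lowest terms: -9/7


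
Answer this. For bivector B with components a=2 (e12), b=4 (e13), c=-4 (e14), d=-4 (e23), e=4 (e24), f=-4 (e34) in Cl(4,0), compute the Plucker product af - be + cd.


Plucker relation: af - be + cd
a*f = 2*(-4) = -8
b*e = 4*4 = 16
c*d = (-4)*(-4) = 16
af - be + cd = -8 - 16 + 16
= -8


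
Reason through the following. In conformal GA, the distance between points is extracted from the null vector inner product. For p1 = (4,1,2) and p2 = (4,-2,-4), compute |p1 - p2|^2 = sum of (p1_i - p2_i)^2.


p1 - p2 = (0, 3, 6)
|p1 - p2|^2 = 0^2 + 3^2 + 6^2
= 0 + 9 + 36
= 45


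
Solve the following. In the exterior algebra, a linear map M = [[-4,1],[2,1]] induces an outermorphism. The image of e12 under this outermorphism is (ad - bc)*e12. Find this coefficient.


The outermorphism of a linear map f sends e1^e2 to f(e1)^f(e2).
f(e1) = -4*e1 + 2*e2
f(e2) = 1*e1 + 1*e2
f(e1) ^ f(e2) = (-4*e1 + 2*e2) ^ (1*e1 + 1*e2)
= (-4)*1*e12 + 2*1*e21
= (-4 - 2)*e12
= -6*e12
Coefficient = -6


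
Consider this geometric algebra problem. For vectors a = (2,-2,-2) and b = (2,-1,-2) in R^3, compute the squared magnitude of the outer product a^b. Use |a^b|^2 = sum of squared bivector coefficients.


a wedge b = (a1*b2 - a2*b1)*e12 + (a1*b3 - a3*b1)*e13 + (a2*b3 - a3*b2)*e23
e12 coeff: 2*(-1) - (-2)*2 = -2 - (-4) = 2
e13 coeff: 2*(-2) - (-2)*2 = -4 - (-4) = 0
e23 coeff: (-2)*(-2) - (-2)*(-1) = 4 - 2 = 2
|a wedge b|^2 = 2^2 + 0^2 + 2^2
= 4 + 0 + 4
= 8


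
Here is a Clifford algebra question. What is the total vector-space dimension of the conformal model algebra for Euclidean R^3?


The conformal model of R^3 uses Cl(4,1): the 3 Euclidean generators plus two extra orthogonal generators e+ (e+^2 = +1) and e- (e-^2 = -1), from which the null vectors e0, einf are built.
Number of generators m = 3 + 2 = 5.
dim Cl(p,q) = 2^m = 2^5 = 32


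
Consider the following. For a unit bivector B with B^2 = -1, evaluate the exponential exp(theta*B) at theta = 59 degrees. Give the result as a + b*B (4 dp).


For a unit bivector B with B^2 = -1, the exponential series gives
e^(theta*B) = cos(theta) + sin(theta)*B (the GA analogue of Euler's formula).
theta = 59 degrees = 1.029744 rad
cos(59 deg) = 0.5150
sin(59 deg) = 0.8572
exp(theta*B) = 0.5150 + 0.8572*B


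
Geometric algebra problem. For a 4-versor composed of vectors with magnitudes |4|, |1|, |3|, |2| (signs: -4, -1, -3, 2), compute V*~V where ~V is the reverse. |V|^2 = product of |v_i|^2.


Each vector v_i has |v_i|^2 = s_i^2
Squared scales: (-4)^2 = 16, (-1)^2 = 1, (-3)^2 = 9, 2^2 = 4
|V|^2 = 16 * 1 * 9 * 4
= 576


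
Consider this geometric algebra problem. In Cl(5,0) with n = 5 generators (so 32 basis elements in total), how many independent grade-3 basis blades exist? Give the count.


Number of grade-k basis blades in Cl(p,q) with n = p + q is C(n, k).
n = 5 + 0 = 5
C(5, 3) = 5! / (3! * 2!)
= 120 / (6 * 2)
= 10


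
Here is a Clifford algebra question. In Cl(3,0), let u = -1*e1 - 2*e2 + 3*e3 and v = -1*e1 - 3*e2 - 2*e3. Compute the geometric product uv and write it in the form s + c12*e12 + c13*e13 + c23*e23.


In Cl(3,0): e_i^2 = 1, e_ie_j = -e_je_i for i != j.
Scalar part = u . v = (-1)*(-1) + (-2)*(-3) + 3*(-2)
= 1 + 6 + (-6) = 1
e12 coeff = (-1)*(-3) - (-2)*(-1) = 3 - 2 = 1
e13 coeff = (-1)*(-2) - 3*(-1) = 2 - (-3) = 5
e23 coeff = (-2)*(-2) - 3*(-3) = 4 - (-9) = 13
uv = 1 + 1*e12 + 5*e13 + 13*e23


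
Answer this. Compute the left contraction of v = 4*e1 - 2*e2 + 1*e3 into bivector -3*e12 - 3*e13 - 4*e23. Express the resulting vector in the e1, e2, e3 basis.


Left contraction v _| B = <vB>_1 (grade-1 part of the geometric product vB).
Using e1_|e12 = e2, e2_|e12 = -e1, e1_|e13 = e3, e3_|e13 = -e1, e2_|e23 = e3, e3_|e23 = -e2:
e1 coeff: -v2*b12 - v3*b13 = -(-2)*(-3) - (1)*(-3) = -3
e2 coeff: v1*b12 - v3*b23 = (4)*(-3) - (1)*(-4) = -8
e3 coeff: v1*b13 + v2*b23 = (4)*(-3) + (-2)*(-4) = -4
v _| B = -3*e1 - 8*e2 - 4*e3


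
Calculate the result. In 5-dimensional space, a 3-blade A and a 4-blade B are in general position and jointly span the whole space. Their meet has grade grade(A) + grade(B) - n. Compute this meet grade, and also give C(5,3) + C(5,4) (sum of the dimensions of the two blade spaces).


Meet grade = grade(A) + grade(B) - n
= 3 + 4 - 5 = 2
C(5,3) = 10
C(5,4) = 5
dim_A + dim_B = 10 + 5 = 15


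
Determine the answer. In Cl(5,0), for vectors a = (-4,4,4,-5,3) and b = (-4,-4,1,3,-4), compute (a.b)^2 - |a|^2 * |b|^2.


a . b = (-4)*(-4) + 4*(-4) + 4*1 + (-5)*3 + 3*(-4)
= 16 + (-16) + 4 + (-15) + (-12) = -23
|a|^2 = (-4)^2 + 4^2 + 4^2 + (-5)^2 + 3^2 = 82
|b|^2 = (-4)^2 + (-4)^2 + 1^2 + 3^2 + (-4)^2 = 58
(a.b)^2 = (-23)^2 = 529
|a|^2 * |b|^2 = 82 * 58 = 4756
Result = 529 - 4756 = -4227


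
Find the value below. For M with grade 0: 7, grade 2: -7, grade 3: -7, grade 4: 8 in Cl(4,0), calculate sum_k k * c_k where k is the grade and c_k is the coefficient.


Grade-weighted sum = sum of grade_k * coefficient_k
0*7 = 0
2*(-7) = -14
3*(-7) = -21
4*8 = 32
Total = 0 + (-14) + (-21) + 32 = -3


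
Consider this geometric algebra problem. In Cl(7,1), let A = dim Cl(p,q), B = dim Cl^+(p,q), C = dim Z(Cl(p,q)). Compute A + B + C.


n = 7 + 1 = 8
Total dim = 2^8 = 256
Even subalgebra dim = 2^7 = 128
n is even, so center dim = 1
Sum = 256 + 128 + 1 = 385


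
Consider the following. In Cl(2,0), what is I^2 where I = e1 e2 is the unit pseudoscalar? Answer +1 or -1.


The pseudoscalar I = e1...e_n (product of all n generators) of Cl(p,q) satisfies I^2 = (-1)^(q + n(n-1)/2).
p = 2, q = 0, n = p + q = 2
n(n-1)/2 = 2 * 1 / 2 = 1
Exponent = q + n(n-1)/2 = 0 + 1 = 1
I^2 = (-1)^1 = -1


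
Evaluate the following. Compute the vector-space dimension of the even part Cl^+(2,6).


Even subalgebra dimension = 2^(n-1)
n = 2 + 6 = 8
2^(8 - 1) = 2^7 = 128
Verification: sum of C(8,k) for even k = 1 + 28 + 70 + 28 + 1 = 128
Result = 128


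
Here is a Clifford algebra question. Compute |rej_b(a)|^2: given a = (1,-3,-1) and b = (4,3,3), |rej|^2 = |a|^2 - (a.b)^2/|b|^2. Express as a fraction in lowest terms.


|a|^2 = 1^2 + (-3)^2 + (-1)^2 = 11
|b|^2 = 4^2 + 3^2 + 3^2 = 34
a . b = 1*4 + (-3)*3 + (-1)*3 = -8
(a.b)^2 = (-8)^2 = 64
|rej|^2 = 11 - 64/34
= (374 - 64)/34
= 310/34
In lowest terms: 155/17


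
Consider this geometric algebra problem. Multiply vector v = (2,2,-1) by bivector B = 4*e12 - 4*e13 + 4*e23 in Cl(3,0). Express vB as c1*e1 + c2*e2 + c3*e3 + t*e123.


vB has grade-1 (vector) and grade-3 (trivector) parts: vB = (v _| B) + (v ^ B).
Vector part <vB>_1:
  e1: -v2*b12 - v3*b13 = -(2)*(4) - (-1)*(-4) = -12
  e2: v1*b12 - v3*b23 = (2)*(4) - (-1)*(4) = 12
  e3: v1*b13 + v2*b23 = (2)*(-4) + (2)*(4) = 0
Trivector part <vB>_3:
  e123: v1*b23 - v2*b13 + v3*b12 = (2)*(4) - (2)*(-4) + (-1)*(4) = 12
vB = -12*e1 + 12*e2 + 0*e3 + 12*e123


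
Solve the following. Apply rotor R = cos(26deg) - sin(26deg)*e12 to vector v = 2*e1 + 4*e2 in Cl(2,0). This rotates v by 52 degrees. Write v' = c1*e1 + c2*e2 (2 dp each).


Rotor R = cos(26deg) - sin(26deg)*e12
Rotation angle theta = 2 * 26 = 52 degrees
v' = R*v*~R rotates v by theta.
cos(52deg) = 0.6157, sin(52deg) = 0.7880
v'_1 = 2*cos(52deg) - 4*sin(52deg)
= 2*0.6157 - 4*0.7880
= -1.92
v'_2 = 2*sin(52deg) + 4*cos(52deg)
= 2*0.7880 + 4*0.6157
= 4.04
v' = -1.92*e1 + 4.04*e2


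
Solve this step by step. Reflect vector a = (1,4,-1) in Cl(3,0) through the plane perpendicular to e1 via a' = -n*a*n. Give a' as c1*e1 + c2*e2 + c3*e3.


Reflection formula: a' = -n*a*n, with n = e1 (unit vector, n^2 = 1).
For reflection through hyperplane perp to e1:
The component along e1 flips sign, others stay.
a = (1, 4, -1)
a' = (-1, 4, -1)
a' = -1*e1 + 4*e2 - 1*e3


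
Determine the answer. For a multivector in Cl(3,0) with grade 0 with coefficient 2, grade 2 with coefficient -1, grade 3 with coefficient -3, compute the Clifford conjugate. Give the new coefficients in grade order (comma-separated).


Clifford conjugate sign for grade k: (-1)^(k(k+1)/2)
Grade 0: (-1)^(0*1/2) = (-1)^0 = 1, coeff 2 -> 2
Grade 2: (-1)^(2*3/2) = (-1)^3 = -1, coeff -1 -> 1
Grade 3: (-1)^(3*4/2) = (-1)^6 = 1, coeff -3 -> -3
Conjugated coefficients: 2, 1, -3


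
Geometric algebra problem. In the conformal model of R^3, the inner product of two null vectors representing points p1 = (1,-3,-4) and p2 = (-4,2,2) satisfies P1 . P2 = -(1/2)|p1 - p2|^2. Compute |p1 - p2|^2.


p1 - p2 = (5, -5, -6)
|p1 - p2|^2 = 5^2 + (-5)^2 + (-6)^2
= 25 + 25 + 36
= 86


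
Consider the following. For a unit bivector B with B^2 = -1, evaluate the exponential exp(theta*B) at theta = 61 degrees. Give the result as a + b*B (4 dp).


For a unit bivector B with B^2 = -1, the exponential series gives
e^(theta*B) = cos(theta) + sin(theta)*B (the GA analogue of Euler's formula).
theta = 61 degrees = 1.064651 rad
cos(61 deg) = 0.4848
sin(61 deg) = 0.8746
exp(theta*B) = 0.4848 + 0.8746*B


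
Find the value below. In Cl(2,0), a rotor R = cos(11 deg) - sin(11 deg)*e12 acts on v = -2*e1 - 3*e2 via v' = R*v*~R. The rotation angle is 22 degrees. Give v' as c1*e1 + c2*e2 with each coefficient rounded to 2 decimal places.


Rotor R = cos(11deg) - sin(11deg)*e12
Rotation angle theta = 2 * 11 = 22 degrees
v' = R*v*~R rotates v by theta.
cos(22deg) = 0.9272, sin(22deg) = 0.3746
v'_1 = -2*cos(22deg) - (-3)*sin(22deg)
= -2*0.9272 - (-3)*0.3746
= -0.73
v'_2 = -2*sin(22deg) + (-3)*cos(22deg)
= -2*0.3746 + (-3)*0.9272
= -3.53
v' = -0.73*e1 - 3.53*e2


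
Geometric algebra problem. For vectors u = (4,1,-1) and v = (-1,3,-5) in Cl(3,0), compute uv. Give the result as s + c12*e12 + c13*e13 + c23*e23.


In Cl(3,0): e_i^2 = 1, e_ie_j = -e_je_i for i != j.
Scalar part = u . v = 4*(-1) + 1*3 + (-1)*(-5)
= -4 + 3 + 5 = 4
e12 coeff = 4*3 - 1*(-1) = 12 - (-1) = 13
e13 coeff = 4*(-5) - (-1)*(-1) = -20 - 1 = -21
e23 coeff = 1*(-5) - (-1)*3 = -5 - (-3) = -2
uv = 4 + 13*e12 - 21*e13 - 2*e23


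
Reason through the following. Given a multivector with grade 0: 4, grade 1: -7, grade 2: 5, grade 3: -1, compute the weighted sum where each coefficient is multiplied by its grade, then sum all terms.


Grade-weighted sum = sum of grade_k * coefficient_k
0*4 = 0
1*(-7) = -7
2*5 = 10
3*(-1) = -3
Total = 0 + (-7) + 10 + (-3) = 0


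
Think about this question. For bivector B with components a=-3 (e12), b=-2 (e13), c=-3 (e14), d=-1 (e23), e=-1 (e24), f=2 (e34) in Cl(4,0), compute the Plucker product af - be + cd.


Plucker relation: af - be + cd
a*f = (-3)*2 = -6
b*e = (-2)*(-1) = 2
c*d = (-3)*(-1) = 3
af - be + cd = -6 - 2 + 3
= -5


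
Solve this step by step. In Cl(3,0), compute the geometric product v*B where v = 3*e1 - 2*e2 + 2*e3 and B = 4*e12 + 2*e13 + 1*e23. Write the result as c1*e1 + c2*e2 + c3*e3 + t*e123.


vB has grade-1 (vector) and grade-3 (trivector) parts: vB = (v _| B) + (v ^ B).
Vector part <vB>_1:
  e1: -v2*b12 - v3*b13 = -(-2)*(4) - (2)*(2) = 4
  e2: v1*b12 - v3*b23 = (3)*(4) - (2)*(1) = 10
  e3: v1*b13 + v2*b23 = (3)*(2) + (-2)*(1) = 4
Trivector part <vB>_3:
  e123: v1*b23 - v2*b13 + v3*b12 = (3)*(1) - (-2)*(2) + (2)*(4) = 15
vB = 4*e1 + 10*e2 + 4*e3 + 15*e123


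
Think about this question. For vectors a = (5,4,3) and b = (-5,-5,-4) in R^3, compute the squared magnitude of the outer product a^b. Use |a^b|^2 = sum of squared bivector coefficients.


a wedge b = (a1*b2 - a2*b1)*e12 + (a1*b3 - a3*b1)*e13 + (a2*b3 - a3*b2)*e23
e12 coeff: 5*(-5) - 4*(-5) = -25 - (-20) = -5
e13 coeff: 5*(-4) - 3*(-5) = -20 - (-15) = -5
e23 coeff: 4*(-4) - 3*(-5) = -16 - (-15) = -1
|a wedge b|^2 = (-5)^2 + (-5)^2 + (-1)^2
= 25 + 25 + 1
= 51


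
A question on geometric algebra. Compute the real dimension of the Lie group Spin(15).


Spin(n) double-covers SO(n); both have Lie algebra so(n) of dimension n(n-1)/2.
n = 15
n(n-1) = 15 * 14 = 210
dim Spin(15) = 210/2 = 105


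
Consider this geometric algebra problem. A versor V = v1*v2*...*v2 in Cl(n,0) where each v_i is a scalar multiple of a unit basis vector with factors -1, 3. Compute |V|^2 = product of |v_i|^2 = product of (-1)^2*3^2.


Each vector v_i has |v_i|^2 = s_i^2
Squared scales: (-1)^2 = 1, 3^2 = 9
|V|^2 = 1 * 9
= 9


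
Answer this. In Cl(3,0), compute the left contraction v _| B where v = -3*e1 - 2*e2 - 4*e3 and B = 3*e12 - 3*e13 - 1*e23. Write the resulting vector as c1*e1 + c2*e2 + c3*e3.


Left contraction v _| B = <vB>_1 (grade-1 part of the geometric product vB).
Using e1_|e12 = e2, e2_|e12 = -e1, e1_|e13 = e3, e3_|e13 = -e1, e2_|e23 = e3, e3_|e23 = -e2:
e1 coeff: -v2*b12 - v3*b13 = -(-2)*(3) - (-4)*(-3) = -6
e2 coeff: v1*b12 - v3*b23 = (-3)*(3) - (-4)*(-1) = -13
e3 coeff: v1*b13 + v2*b23 = (-3)*(-3) + (-2)*(-1) = 11
v _| B = -6*e1 - 13*e2 + 11*e3


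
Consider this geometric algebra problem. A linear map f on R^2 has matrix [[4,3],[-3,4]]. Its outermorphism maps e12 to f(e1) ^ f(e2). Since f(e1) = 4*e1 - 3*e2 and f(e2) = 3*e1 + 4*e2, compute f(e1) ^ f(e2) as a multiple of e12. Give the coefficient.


The outermorphism of a linear map f sends e1^e2 to f(e1)^f(e2).
f(e1) = 4*e1 - 3*e2
f(e2) = 3*e1 + 4*e2
f(e1) ^ f(e2) = (4*e1 - 3*e2) ^ (3*e1 + 4*e2)
= 4*4*e12 + (-3)*3*e21
= (16 - (-9))*e12
= 25*e12
Coefficient = 25


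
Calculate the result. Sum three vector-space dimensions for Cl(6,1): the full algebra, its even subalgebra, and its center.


n = 6 + 1 = 7
Total dim = 2^7 = 128
Even subalgebra dim = 2^6 = 64
n is odd, so center dim = 2
Sum = 128 + 64 + 2 = 194


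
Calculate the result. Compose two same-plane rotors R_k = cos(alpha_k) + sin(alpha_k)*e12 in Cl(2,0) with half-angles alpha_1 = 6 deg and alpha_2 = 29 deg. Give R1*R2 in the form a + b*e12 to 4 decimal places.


Same-plane rotors commute and their half-angles add:
R1*R2 = cos(a1 + a2) + sin(a1 + a2)*e12.
a1 + a2 = 6 + 29 = 35 deg
cos(35 deg) = 0.8192
sin(35 deg) = 0.5736
R1*R2 = 0.8192 + 0.5736*e12


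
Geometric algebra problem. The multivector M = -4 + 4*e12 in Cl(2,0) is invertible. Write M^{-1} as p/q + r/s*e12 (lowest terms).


M = -4 + 4*e12, where e12^2 = -1.
Since M commutes with its reverse ~M = a - b*e12, M * ~M = a^2 - b^2*e12^2 = a^2 + b^2.
So M^{-1} = ~M / (a^2 + b^2) = (a - b*e12)/(a^2 + b^2).
a^2 + b^2 = 16 + 16 = 32
Scalar part = -4/32 = -1/8
Bivector coeff = -4/32 = -1/8
M^{-1} = -1/8 - 1/8*e12


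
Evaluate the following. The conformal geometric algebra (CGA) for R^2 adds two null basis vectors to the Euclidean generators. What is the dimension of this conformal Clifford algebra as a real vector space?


The conformal model of R^2 uses Cl(3,1): the 2 Euclidean generators plus two extra orthogonal generators e+ (e+^2 = +1) and e- (e-^2 = -1), from which the null vectors e0, einf are built.
Number of generators m = 2 + 2 = 4.
dim Cl(p,q) = 2^m = 2^4 = 16


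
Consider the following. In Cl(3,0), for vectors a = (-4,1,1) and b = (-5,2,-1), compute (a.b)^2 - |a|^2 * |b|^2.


a . b = (-4)*(-5) + 1*2 + 1*(-1)
= 20 + 2 + (-1) = 21
|a|^2 = (-4)^2 + 1^2 + 1^2 = 18
|b|^2 = (-5)^2 + 2^2 + (-1)^2 = 30
(a.b)^2 = 21^2 = 441
|a|^2 * |b|^2 = 18 * 30 = 540
Result = 441 - 540 = -99


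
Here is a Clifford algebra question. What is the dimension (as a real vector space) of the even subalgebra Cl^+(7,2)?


Even subalgebra dimension = 2^(n-1)
n = 7 + 2 = 9
2^(9 - 1) = 2^8 = 256
Verification: sum of C(9,k) for even k = 1 + 36 + 126 + 84 + 9 = 256
Result = 256


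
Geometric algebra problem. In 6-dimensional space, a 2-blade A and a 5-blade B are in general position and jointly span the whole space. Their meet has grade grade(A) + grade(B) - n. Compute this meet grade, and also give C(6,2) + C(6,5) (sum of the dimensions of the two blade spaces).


Meet grade = grade(A) + grade(B) - n
= 2 + 5 - 6 = 1
C(6,2) = 15
C(6,5) = 6
dim_A + dim_B = 15 + 6 = 21


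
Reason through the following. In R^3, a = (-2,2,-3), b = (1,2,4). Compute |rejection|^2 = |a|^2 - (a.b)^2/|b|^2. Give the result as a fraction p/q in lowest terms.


|a|^2 = (-2)^2 + 2^2 + (-3)^2 = 17
|b|^2 = 1^2 + 2^2 + 4^2 = 21
a . b = (-2)*1 + 2*2 + (-3)*4 = -10
(a.b)^2 = (-10)^2 = 100
|rej|^2 = 17 - 100/21
= (357 - 100)/21
= 257/21
In lowest terms: 257/21


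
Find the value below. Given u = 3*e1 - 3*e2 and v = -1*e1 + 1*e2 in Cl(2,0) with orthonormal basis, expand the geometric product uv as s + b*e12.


Expand: (3*e1 - 3*e2)(-1*e1 + 1*e2)
= 3*(-1)*e1e1 + 3*1*e1e2 + (-3)*(-1)*e2e1 + (-3)*1*e2e2
Using e1^2 = e2^2 = 1, e2e1 = -e1e2:
Scalar part s = 3*(-1) + (-3)*1 = -3 + (-3) = -6
Bivector part b = 3*1 - (-3)*(-1) = 3 - 3 = 0
uv = -6 + 0*e12


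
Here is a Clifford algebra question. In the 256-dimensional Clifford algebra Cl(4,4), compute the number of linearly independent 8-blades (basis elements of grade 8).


Number of grade-k basis blades in Cl(p,q) with n = p + q is C(n, k).
n = 4 + 4 = 8
C(8, 8) = 8! / (8! * 0!)
= 40320 / (40320 * 1)
= 1


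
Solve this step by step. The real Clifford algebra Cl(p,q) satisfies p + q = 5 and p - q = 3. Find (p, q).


We need p + q = 5 and p - q = 3.
Adding: 2p = 5 + 3 = 8, so p = 4.
Then q = 5 - 4 = 1.
(p, q) = (4, 1)


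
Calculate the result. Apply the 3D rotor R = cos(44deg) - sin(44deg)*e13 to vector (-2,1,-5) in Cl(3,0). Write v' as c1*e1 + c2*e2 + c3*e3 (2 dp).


Rotor R = cos(44deg) - sin(44deg)*e13
Rotation angle theta = 2 * 44 = 88 degrees in the e13 plane (e1 -> e3).
The component perpendicular to the plane (e2) is invariant: v'_2 = v2 = 1.00
cos(88deg) = 0.0349, sin(88deg) = 0.9994
v'_1 = v1*cos(theta) - v3*sin(theta) = -2*0.0349 - (-5)*0.9994 = 4.93
v'_3 = v1*sin(theta) + v3*cos(theta) = -2*0.9994 + (-5)*0.0349 = -2.17
v' = 4.93*e1 + 1.00*e2 - 2.17*e3


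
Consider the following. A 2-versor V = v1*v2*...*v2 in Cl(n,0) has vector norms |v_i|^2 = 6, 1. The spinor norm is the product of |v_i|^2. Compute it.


Spinor norm N(V) = |v1|^2 * |v2|^2 * ... * |v2|^2
= 6 * 1
Running product: 6, 6
N(V) = 6


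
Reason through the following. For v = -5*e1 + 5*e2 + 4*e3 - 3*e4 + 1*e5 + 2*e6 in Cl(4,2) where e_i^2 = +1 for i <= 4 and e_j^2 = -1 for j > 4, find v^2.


v^2 = sum of c_i^2 * e_i^2
Positive signature terms (e_i^2 = +1): (-5)^2 + 5^2 + 4^2 + (-3)^2 = 75
Negative signature terms (e_j^2 = -1): 1^2 + 2^2 = 5
v^2 = 75 - 5 = 70


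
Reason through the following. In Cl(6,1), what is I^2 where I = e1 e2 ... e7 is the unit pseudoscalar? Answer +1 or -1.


The pseudoscalar I = e1...e_n (product of all n generators) of Cl(p,q) satisfies I^2 = (-1)^(q + n(n-1)/2).
p = 6, q = 1, n = p + q = 7
n(n-1)/2 = 7 * 6 / 2 = 21
Exponent = q + n(n-1)/2 = 1 + 21 = 22
I^2 = (-1)^22 = +1


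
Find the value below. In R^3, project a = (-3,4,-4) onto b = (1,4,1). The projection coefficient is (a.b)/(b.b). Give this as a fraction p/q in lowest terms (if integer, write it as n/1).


Projection coefficient = (a . b) / (b . b)
a . b = (-3)*1 + 4*4 + (-4)*1
= -3 + 16 + (-4) = 9
b . b = 1^2 + 4^2 + 1^2
= 1 + 16 + 1 = 18
Coefficient = 9/18
In lowest terms: 1/2


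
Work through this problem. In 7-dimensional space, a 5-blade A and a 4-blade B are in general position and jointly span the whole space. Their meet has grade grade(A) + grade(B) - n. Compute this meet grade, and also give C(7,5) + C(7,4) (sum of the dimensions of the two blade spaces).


Meet grade = grade(A) + grade(B) - n
= 5 + 4 - 7 = 2
C(7,5) = 21
C(7,4) = 35
dim_A + dim_B = 21 + 35 = 56


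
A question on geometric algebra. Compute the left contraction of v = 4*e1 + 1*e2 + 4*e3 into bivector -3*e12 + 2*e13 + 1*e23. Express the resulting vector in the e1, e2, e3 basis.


Left contraction v _| B = <vB>_1 (grade-1 part of the geometric product vB).
Using e1_|e12 = e2, e2_|e12 = -e1, e1_|e13 = e3, e3_|e13 = -e1, e2_|e23 = e3, e3_|e23 = -e2:
e1 coeff: -v2*b12 - v3*b13 = -(1)*(-3) - (4)*(2) = -5
e2 coeff: v1*b12 - v3*b23 = (4)*(-3) - (4)*(1) = -16
e3 coeff: v1*b13 + v2*b23 = (4)*(2) + (1)*(1) = 9
v _| B = -5*e1 - 16*e2 + 9*e3


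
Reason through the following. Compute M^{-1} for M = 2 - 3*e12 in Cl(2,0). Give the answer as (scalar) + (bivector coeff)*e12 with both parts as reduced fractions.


M = 2 - 3*e12, where e12^2 = -1.
Since M commutes with its reverse ~M = a - b*e12, M * ~M = a^2 - b^2*e12^2 = a^2 + b^2.
So M^{-1} = ~M / (a^2 + b^2) = (a - b*e12)/(a^2 + b^2).
a^2 + b^2 = 4 + 9 = 13
Scalar part = 2/13 = 2/13
Bivector coeff = 3/13 = 3/13
M^{-1} = 2/13 + 3/13*e12


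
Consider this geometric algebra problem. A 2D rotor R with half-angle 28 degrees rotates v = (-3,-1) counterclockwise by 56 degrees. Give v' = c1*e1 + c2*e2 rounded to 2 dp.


Rotor R = cos(28deg) - sin(28deg)*e12
Rotation angle theta = 2 * 28 = 56 degrees
v' = R*v*~R rotates v by theta.
cos(56deg) = 0.5592, sin(56deg) = 0.8290
v'_1 = -3*cos(56deg) - (-1)*sin(56deg)
= -3*0.5592 - (-1)*0.8290
= -0.85
v'_2 = -3*sin(56deg) + (-1)*cos(56deg)
= -3*0.8290 + (-1)*0.5592
= -3.05
v' = -0.85*e1 - 3.05*e2


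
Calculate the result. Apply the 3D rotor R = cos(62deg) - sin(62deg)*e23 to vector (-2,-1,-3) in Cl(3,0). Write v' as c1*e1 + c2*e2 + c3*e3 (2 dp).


Rotor R = cos(62deg) - sin(62deg)*e23
Rotation angle theta = 2 * 62 = 124 degrees in the e23 plane (e2 -> e3).
The component perpendicular to the plane (e1) is invariant: v'_1 = v1 = -2.00
cos(124deg) = -0.5592, sin(124deg) = 0.8290
v'_2 = v2*cos(theta) - v3*sin(theta) = -1*(-0.5592) - (-3)*0.8290 = 3.05
v'_3 = v2*sin(theta) + v3*cos(theta) = -1*0.8290 + (-3)*(-0.5592) = 0.85
v' = -2.00*e1 + 3.05*e2 + 0.85*e3


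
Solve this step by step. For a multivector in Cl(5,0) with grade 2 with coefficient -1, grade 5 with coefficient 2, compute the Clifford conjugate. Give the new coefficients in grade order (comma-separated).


Clifford conjugate sign for grade k: (-1)^(k(k+1)/2)
Grade 2: (-1)^(2*3/2) = (-1)^3 = -1, coeff -1 -> 1
Grade 5: (-1)^(5*6/2) = (-1)^15 = -1, coeff 2 -> -2
Conjugated coefficients: 1, -2


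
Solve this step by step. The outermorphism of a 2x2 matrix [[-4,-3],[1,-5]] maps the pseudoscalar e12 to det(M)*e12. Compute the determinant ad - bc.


The outermorphism of a linear map f sends e1^e2 to f(e1)^f(e2).
f(e1) = -4*e1 + 1*e2
f(e2) = -3*e1 - 5*e2
f(e1) ^ f(e2) = (-4*e1 + 1*e2) ^ (-3*e1 - 5*e2)
= (-4)*(-5)*e12 + 1*(-3)*e21
= (20 - (-3))*e12
= 23*e12
Coefficient = 23


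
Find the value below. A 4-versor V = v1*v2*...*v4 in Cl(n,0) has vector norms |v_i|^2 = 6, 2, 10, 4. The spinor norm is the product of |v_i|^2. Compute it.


Spinor norm N(V) = |v1|^2 * |v2|^2 * ... * |v4|^2
= 6 * 2 * 10 * 4
Running product: 6, 12, 120, 480
N(V) = 480


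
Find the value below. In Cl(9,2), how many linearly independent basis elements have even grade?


Even subalgebra dimension = 2^(n-1)
n = 9 + 2 = 11
2^(11 - 1) = 2^10 = 1024
Verification: sum of C(11,k) for even k = 1 + 55 + 330 + 462 + 165 + 11 = 1024
Result = 1024


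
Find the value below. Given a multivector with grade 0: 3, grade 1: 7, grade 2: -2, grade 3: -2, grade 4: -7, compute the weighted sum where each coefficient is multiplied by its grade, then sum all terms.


Grade-weighted sum = sum of grade_k * coefficient_k
0*3 = 0
1*7 = 7
2*(-2) = -4
3*(-2) = -6
4*(-7) = -28
Total = 0 + 7 + (-4) + (-6) + (-28) = -31


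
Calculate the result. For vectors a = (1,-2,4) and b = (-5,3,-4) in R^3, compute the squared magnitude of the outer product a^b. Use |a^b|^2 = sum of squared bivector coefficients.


a wedge b = (a1*b2 - a2*b1)*e12 + (a1*b3 - a3*b1)*e13 + (a2*b3 - a3*b2)*e23
e12 coeff: 1*3 - (-2)*(-5) = 3 - 10 = -7
e13 coeff: 1*(-4) - 4*(-5) = -4 - (-20) = 16
e23 coeff: (-2)*(-4) - 4*3 = 8 - 12 = -4
|a wedge b|^2 = (-7)^2 + 16^2 + (-4)^2
= 49 + 256 + 16
= 321


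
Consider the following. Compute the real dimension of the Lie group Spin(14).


Spin(n) double-covers SO(n); both have Lie algebra so(n) of dimension n(n-1)/2.
n = 14
n(n-1) = 14 * 13 = 182
dim Spin(14) = 182/2 = 91


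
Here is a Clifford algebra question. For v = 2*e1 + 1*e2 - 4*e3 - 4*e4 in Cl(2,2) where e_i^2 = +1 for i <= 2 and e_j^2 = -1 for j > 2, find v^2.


v^2 = sum of c_i^2 * e_i^2
Positive signature terms (e_i^2 = +1): 2^2 + 1^2 = 5
Negative signature terms (e_j^2 = -1): (-4)^2 + (-4)^2 = 32
v^2 = 5 - 32 = -27


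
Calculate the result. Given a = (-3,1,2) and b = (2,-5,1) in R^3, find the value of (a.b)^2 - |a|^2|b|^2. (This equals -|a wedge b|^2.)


a . b = (-3)*2 + 1*(-5) + 2*1
= -6 + (-5) + 2 = -9
|a|^2 = (-3)^2 + 1^2 + 2^2 = 14
|b|^2 = 2^2 + (-5)^2 + 1^2 = 30
(a.b)^2 = (-9)^2 = 81
|a|^2 * |b|^2 = 14 * 30 = 420
Result = 81 - 420 = -339


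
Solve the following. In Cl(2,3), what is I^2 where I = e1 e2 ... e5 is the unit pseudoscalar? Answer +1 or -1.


The pseudoscalar I = e1...e_n (product of all n generators) of Cl(p,q) satisfies I^2 = (-1)^(q + n(n-1)/2).
p = 2, q = 3, n = p + q = 5
n(n-1)/2 = 5 * 4 / 2 = 10
Exponent = q + n(n-1)/2 = 3 + 10 = 13
I^2 = (-1)^13 = -1


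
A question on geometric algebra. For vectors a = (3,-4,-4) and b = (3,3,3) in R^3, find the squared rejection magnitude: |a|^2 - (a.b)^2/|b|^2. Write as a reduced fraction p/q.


|a|^2 = 3^2 + (-4)^2 + (-4)^2 = 41
|b|^2 = 3^2 + 3^2 + 3^2 = 27
a . b = 3*3 + (-4)*3 + (-4)*3 = -15
(a.b)^2 = (-15)^2 = 225
|rej|^2 = 41 - 225/27
= (1107 - 225)/27
= 882/27
In lowest terms: 98/3


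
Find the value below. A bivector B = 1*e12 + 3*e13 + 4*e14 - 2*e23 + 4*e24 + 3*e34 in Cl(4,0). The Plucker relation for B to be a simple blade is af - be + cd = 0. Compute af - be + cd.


Plucker relation: af - be + cd
a*f = 1*3 = 3
b*e = 3*4 = 12
c*d = 4*(-2) = -8
af - be + cd = 3 - 12 + (-8)
= -17


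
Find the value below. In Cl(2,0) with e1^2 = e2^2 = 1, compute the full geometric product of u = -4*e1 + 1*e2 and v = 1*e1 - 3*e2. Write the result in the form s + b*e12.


Expand: (-4*e1 + 1*e2)(1*e1 - 3*e2)
= (-4)*1*e1e1 + (-4)*(-3)*e1e2 + 1*1*e2e1 + 1*(-3)*e2e2
Using e1^2 = e2^2 = 1, e2e1 = -e1e2:
Scalar part s = (-4)*1 + 1*(-3) = -4 + (-3) = -7
Bivector part b = (-4)*(-3) - 1*1 = 12 - 1 = 11
uv = -7 + 11*e12


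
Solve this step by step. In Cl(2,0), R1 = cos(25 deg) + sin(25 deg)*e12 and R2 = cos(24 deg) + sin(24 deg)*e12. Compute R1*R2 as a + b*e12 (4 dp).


Same-plane rotors commute and their half-angles add:
R1*R2 = cos(a1 + a2) + sin(a1 + a2)*e12.
a1 + a2 = 25 + 24 = 49 deg
cos(49 deg) = 0.6561
sin(49 deg) = 0.7547
R1*R2 = 0.6561 + 0.7547*e12


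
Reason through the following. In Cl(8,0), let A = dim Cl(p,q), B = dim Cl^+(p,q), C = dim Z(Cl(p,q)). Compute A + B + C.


n = 8 + 0 = 8
Total dim = 2^8 = 256
Even subalgebra dim = 2^7 = 128
n is even, so center dim = 1
Sum = 256 + 128 + 1 = 385


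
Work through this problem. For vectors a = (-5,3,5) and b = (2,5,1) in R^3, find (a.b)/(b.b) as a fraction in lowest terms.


Projection coefficient = (a . b) / (b . b)
a . b = (-5)*2 + 3*5 + 5*1
= -10 + 15 + 5 = 10
b . b = 2^2 + 5^2 + 1^2
= 4 + 25 + 1 = 30
Coefficient = 10/30
In lowest terms: 1/3


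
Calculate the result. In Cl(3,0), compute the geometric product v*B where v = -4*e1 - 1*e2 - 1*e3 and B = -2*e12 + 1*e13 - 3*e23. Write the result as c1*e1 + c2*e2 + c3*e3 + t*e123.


vB has grade-1 (vector) and grade-3 (trivector) parts: vB = (v _| B) + (v ^ B).
Vector part <vB>_1:
  e1: -v2*b12 - v3*b13 = -(-1)*(-2) - (-1)*(1) = -1
  e2: v1*b12 - v3*b23 = (-4)*(-2) - (-1)*(-3) = 5
  e3: v1*b13 + v2*b23 = (-4)*(1) + (-1)*(-3) = -1
Trivector part <vB>_3:
  e123: v1*b23 - v2*b13 + v3*b12 = (-4)*(-3) - (-1)*(1) + (-1)*(-2) = 15
vB = -1*e1 + 5*e2 - 1*e3 + 15*e123


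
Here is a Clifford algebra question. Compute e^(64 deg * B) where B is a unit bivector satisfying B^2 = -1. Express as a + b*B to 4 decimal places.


For a unit bivector B with B^2 = -1, the exponential series gives
e^(theta*B) = cos(theta) + sin(theta)*B (the GA analogue of Euler's formula).
theta = 64 degrees = 1.117011 rad
cos(64 deg) = 0.4384
sin(64 deg) = 0.8988
exp(theta*B) = 0.4384 + 0.8988*B


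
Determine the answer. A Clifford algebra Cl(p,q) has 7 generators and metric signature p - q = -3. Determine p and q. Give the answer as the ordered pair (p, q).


We need p + q = 7 and p - q = -3.
Adding: 2p = 7 + (-3) = 4, so p = 2.
Then q = 7 - 2 = 5.
(p, q) = (2, 5)


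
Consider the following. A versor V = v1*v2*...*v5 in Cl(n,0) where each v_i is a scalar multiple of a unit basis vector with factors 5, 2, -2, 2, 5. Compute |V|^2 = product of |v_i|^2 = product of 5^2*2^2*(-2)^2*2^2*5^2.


Each vector v_i has |v_i|^2 = s_i^2
Squared scales: 5^2 = 25, 2^2 = 4, (-2)^2 = 4, 2^2 = 4, 5^2 = 25
|V|^2 = 25 * 4 * 4 * 4 * 25
= 40000


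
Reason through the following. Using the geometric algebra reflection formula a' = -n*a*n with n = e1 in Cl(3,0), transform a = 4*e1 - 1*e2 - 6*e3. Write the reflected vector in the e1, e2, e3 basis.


Reflection formula: a' = -n*a*n, with n = e1 (unit vector, n^2 = 1).
For reflection through hyperplane perp to e1:
The component along e1 flips sign, others stay.
a = (4, -1, -6)
a' = (-4, -1, -6)
a' = -4*e1 - 1*e2 - 6*e3


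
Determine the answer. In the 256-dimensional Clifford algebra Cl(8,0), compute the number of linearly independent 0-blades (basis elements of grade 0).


Number of grade-k basis blades in Cl(p,q) with n = p + q is C(n, k).
n = 8 + 0 = 8
C(8, 0) = 8! / (0! * 8!)
= 40320 / (1 * 40320)
= 1


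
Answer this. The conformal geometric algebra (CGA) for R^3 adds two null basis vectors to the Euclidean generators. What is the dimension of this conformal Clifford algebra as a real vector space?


The conformal model of R^3 uses Cl(4,1): the 3 Euclidean generators plus two extra orthogonal generators e+ (e+^2 = +1) and e- (e-^2 = -1), from which the null vectors e0, einf are built.
Number of generators m = 3 + 2 = 5.
dim Cl(p,q) = 2^m = 2^5 = 32


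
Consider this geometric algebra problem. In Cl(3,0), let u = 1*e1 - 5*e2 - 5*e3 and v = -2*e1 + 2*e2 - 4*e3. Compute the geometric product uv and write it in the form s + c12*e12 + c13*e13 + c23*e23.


In Cl(3,0): e_i^2 = 1, e_ie_j = -e_je_i for i != j.
Scalar part = u . v = 1*(-2) + (-5)*2 + (-5)*(-4)
= -2 + (-10) + 20 = 8
e12 coeff = 1*2 - (-5)*(-2) = 2 - 10 = -8
e13 coeff = 1*(-4) - (-5)*(-2) = -4 - 10 = -14
e23 coeff = (-5)*(-4) - (-5)*2 = 20 - (-10) = 30
uv = 8 - 8*e12 - 14*e13 + 30*e23


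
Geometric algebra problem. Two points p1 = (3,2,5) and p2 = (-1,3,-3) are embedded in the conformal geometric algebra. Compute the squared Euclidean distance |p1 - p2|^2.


p1 - p2 = (4, -1, 8)
|p1 - p2|^2 = 4^2 + (-1)^2 + 8^2
= 16 + 1 + 64
= 81


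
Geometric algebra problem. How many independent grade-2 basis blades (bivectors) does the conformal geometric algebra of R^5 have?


The conformal model of R^5 uses Cl(6,1) with m = 5 + 2 = 7 generators.
Number of grade-2 blades = C(m, 2) = C(7, 2)
= 7*6/2 = 21


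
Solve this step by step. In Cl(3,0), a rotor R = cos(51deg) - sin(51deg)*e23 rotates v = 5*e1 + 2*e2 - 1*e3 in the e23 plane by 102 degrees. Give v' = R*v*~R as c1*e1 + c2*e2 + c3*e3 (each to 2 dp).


Rotor R = cos(51deg) - sin(51deg)*e23
Rotation angle theta = 2 * 51 = 102 degrees in the e23 plane (e2 -> e3).
The component perpendicular to the plane (e1) is invariant: v'_1 = v1 = 5.00
cos(102deg) = -0.2079, sin(102deg) = 0.9781
v'_2 = v2*cos(theta) - v3*sin(theta) = 2*(-0.2079) - (-1)*0.9781 = 0.56
v'_3 = v2*sin(theta) + v3*cos(theta) = 2*0.9781 + (-1)*(-0.2079) = 2.16
v' = 5.00*e1 + 0.56*e2 + 2.16*e3


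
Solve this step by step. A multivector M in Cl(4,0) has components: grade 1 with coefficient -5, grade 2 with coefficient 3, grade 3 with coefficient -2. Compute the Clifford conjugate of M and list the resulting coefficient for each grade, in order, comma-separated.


Clifford conjugate sign for grade k: (-1)^(k(k+1)/2)
Grade 1: (-1)^(1*2/2) = (-1)^1 = -1, coeff -5 -> 5
Grade 2: (-1)^(2*3/2) = (-1)^3 = -1, coeff 3 -> -3
Grade 3: (-1)^(3*4/2) = (-1)^6 = 1, coeff -2 -> -2
Conjugated coefficients: 5, -3, -2


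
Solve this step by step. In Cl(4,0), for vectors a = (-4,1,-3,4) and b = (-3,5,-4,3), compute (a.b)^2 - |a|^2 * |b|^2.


a . b = (-4)*(-3) + 1*5 + (-3)*(-4) + 4*3
= 12 + 5 + 12 + 12 = 41
|a|^2 = (-4)^2 + 1^2 + (-3)^2 + 4^2 = 42
|b|^2 = (-3)^2 + 5^2 + (-4)^2 + 3^2 = 59
(a.b)^2 = 41^2 = 1681
|a|^2 * |b|^2 = 42 * 59 = 2478
Result = 1681 - 2478 = -797


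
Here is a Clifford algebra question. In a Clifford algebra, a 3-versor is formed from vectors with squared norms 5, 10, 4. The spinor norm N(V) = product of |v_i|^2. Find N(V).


Spinor norm N(V) = |v1|^2 * |v2|^2 * ... * |v3|^2
= 5 * 10 * 4
Running product: 5, 50, 200
N(V) = 200
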